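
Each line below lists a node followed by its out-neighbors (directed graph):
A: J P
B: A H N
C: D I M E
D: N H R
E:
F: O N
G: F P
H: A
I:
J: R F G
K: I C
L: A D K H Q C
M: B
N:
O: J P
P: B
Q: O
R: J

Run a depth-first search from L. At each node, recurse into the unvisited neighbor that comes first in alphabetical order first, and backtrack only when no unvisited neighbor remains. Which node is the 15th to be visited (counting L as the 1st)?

I

Visit L
L → A
A → J
J → F
F → N
F → O
O → P
P → B
B → H
J → G
J → R
L → C
C → D
C → E
C → I
C → M
L → K
L → Q

Visit order: L, A, J, F, N, O, P, B, H, G, R, C, D, E, I, M, K, Q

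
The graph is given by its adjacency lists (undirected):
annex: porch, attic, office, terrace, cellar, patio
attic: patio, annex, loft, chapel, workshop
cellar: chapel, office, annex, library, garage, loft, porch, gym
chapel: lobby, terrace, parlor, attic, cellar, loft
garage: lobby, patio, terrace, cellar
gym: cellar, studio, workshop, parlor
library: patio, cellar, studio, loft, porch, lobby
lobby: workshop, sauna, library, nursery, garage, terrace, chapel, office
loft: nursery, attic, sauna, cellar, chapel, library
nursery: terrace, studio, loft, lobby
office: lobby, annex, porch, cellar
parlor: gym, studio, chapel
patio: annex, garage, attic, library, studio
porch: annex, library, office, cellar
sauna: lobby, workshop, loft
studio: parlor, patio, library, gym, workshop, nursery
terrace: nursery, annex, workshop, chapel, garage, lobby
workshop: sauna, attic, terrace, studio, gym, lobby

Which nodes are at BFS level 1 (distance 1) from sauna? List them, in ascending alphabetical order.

Level 0: sauna
Level 1: lobby, loft, workshop
Level 2: attic, cellar, chapel, garage, gym, library, nursery, office, studio, terrace
Level 3: annex, parlor, patio, porch

lobby, loft, workshop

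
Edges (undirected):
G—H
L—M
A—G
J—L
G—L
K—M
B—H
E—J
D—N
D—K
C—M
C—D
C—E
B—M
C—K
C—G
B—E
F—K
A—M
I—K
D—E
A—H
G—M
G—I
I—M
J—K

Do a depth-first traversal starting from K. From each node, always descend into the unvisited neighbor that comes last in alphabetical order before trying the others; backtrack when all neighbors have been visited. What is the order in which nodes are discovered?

K → M → L → J → E → D → N → C → G → I → H → B → A → F

Visit K
K → M
M → L
L → J
J → E
E → D
D → N
D → C
C → G
G → I
G → H
H → B
H → A
K → F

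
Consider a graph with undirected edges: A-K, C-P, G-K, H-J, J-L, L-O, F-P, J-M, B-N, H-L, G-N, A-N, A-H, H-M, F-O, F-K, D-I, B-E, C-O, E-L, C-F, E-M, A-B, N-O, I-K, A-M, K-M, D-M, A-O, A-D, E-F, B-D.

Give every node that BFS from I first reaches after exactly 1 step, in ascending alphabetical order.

D, K

Level 0: I
Level 1: D, K
Level 2: A, B, F, G, M
Level 3: C, E, H, J, N, O, P
Level 4: L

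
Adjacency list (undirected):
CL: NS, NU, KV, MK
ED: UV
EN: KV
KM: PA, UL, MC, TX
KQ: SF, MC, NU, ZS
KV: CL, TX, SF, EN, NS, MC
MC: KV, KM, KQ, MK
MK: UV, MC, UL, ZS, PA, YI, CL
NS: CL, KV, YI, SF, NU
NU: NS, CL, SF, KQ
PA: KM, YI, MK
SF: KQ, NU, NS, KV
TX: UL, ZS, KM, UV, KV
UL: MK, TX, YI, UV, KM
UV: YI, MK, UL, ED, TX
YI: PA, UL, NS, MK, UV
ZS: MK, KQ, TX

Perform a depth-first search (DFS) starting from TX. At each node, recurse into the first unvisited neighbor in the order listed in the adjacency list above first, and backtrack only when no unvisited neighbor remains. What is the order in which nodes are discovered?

TX → UL → MK → UV → YI → PA → KM → MC → KV → CL → NS → SF → KQ → NU → ZS → EN → ED

Visit TX
TX → UL
UL → MK
MK → UV
UV → YI
YI → PA
PA → KM
KM → MC
MC → KV
KV → CL
CL → NS
NS → SF
SF → KQ
KQ → NU
KQ → ZS
KV → EN
UV → ED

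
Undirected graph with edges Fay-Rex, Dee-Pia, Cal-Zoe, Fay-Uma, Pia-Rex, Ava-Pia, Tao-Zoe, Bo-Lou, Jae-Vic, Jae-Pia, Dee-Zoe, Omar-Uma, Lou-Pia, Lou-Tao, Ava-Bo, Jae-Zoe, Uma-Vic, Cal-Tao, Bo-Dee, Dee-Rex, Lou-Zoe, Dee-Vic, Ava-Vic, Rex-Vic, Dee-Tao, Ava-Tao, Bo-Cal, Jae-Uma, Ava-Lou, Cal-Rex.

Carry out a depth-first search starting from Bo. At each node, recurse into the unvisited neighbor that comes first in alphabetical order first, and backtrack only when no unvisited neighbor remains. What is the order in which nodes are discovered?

Bo Ava Lou Pia Dee Rex Cal Tao Zoe Jae Uma Fay Omar Vic

Visit Bo
Bo → Ava
Ava → Lou
Lou → Pia
Pia → Dee
Dee → Rex
Rex → Cal
Cal → Tao
Tao → Zoe
Zoe → Jae
Jae → Uma
Uma → Fay
Uma → Omar
Uma → Vic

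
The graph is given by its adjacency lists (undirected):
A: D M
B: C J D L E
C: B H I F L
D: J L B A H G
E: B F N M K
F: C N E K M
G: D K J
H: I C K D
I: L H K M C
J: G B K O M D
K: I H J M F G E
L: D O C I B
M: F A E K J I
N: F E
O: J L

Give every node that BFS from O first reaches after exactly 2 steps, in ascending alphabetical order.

Level 0: O
Level 1: J, L
Level 2: B, C, D, G, I, K, M
Level 3: A, E, F, H
Level 4: N

B, C, D, G, I, K, M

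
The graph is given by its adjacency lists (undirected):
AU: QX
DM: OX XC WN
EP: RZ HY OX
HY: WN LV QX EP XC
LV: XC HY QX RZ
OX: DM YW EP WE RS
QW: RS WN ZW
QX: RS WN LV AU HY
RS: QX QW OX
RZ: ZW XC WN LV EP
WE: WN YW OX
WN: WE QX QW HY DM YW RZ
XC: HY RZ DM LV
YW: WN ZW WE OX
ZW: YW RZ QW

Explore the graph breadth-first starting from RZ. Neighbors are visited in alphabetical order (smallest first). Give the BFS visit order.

RZ, EP, LV, WN, XC, ZW, HY, OX, QX, DM, QW, WE, YW, RS, AU

Visit RZ; enqueue EP, LV, WN, XC, ZW → queue [EP, LV, WN, XC, ZW]
Visit EP; enqueue HY, OX → queue [LV, WN, XC, ZW, HY, OX]
Visit LV; enqueue QX → queue [WN, XC, ZW, HY, OX, QX]
Visit WN; enqueue DM, QW, WE, YW → queue [XC, ZW, HY, OX, QX, DM, QW, WE, YW]
Visit XC → queue [ZW, HY, OX, QX, DM, QW, WE, YW]
Visit ZW → queue [HY, OX, QX, DM, QW, WE, YW]
Visit HY → queue [OX, QX, DM, QW, WE, YW]
Visit OX; enqueue RS → queue [QX, DM, QW, WE, YW, RS]
Visit QX; enqueue AU → queue [DM, QW, WE, YW, RS, AU]
Visit DM → queue [QW, WE, YW, RS, AU]
Visit QW → queue [WE, YW, RS, AU]
Visit WE → queue [YW, RS, AU]
Visit YW → queue [RS, AU]
Visit RS → queue [AU]
Visit AU → queue []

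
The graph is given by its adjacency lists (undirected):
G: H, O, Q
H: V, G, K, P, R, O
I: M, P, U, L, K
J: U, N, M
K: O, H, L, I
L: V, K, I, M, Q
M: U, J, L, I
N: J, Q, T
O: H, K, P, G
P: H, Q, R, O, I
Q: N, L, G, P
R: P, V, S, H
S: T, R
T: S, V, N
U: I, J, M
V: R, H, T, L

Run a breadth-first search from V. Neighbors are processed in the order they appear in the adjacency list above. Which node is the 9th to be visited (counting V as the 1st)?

K

Visit V; enqueue R, H, T, L → queue [R, H, T, L]
Visit R; enqueue P, S → queue [H, T, L, P, S]
Visit H; enqueue G, K, O → queue [T, L, P, S, G, K, O]
Visit T; enqueue N → queue [L, P, S, G, K, O, N]
Visit L; enqueue I, M, Q → queue [P, S, G, K, O, N, I, M, Q]
Visit P → queue [S, G, K, O, N, I, M, Q]
Visit S → queue [G, K, O, N, I, M, Q]
Visit G → queue [K, O, N, I, M, Q]
Visit K → queue [O, N, I, M, Q]
Visit O → queue [N, I, M, Q]
Visit N; enqueue J → queue [I, M, Q, J]
Visit I; enqueue U → queue [M, Q, J, U]
Visit M → queue [Q, J, U]
Visit Q → queue [J, U]
Visit J → queue [U]
Visit U → queue []

Visit order: V, R, H, T, L, P, S, G, K, O, N, I, M, Q, J, U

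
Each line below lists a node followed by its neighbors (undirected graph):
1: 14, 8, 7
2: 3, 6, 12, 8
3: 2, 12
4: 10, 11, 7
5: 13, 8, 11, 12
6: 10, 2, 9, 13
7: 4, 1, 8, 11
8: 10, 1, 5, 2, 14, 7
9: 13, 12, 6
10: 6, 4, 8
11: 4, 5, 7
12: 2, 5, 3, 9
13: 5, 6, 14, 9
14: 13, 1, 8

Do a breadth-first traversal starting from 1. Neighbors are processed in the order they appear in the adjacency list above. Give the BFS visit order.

Visit 1; enqueue 14, 8, 7 → queue [14, 8, 7]
Visit 14; enqueue 13 → queue [8, 7, 13]
Visit 8; enqueue 10, 5, 2 → queue [7, 13, 10, 5, 2]
Visit 7; enqueue 4, 11 → queue [13, 10, 5, 2, 4, 11]
Visit 13; enqueue 6, 9 → queue [10, 5, 2, 4, 11, 6, 9]
Visit 10 → queue [5, 2, 4, 11, 6, 9]
Visit 5; enqueue 12 → queue [2, 4, 11, 6, 9, 12]
Visit 2; enqueue 3 → queue [4, 11, 6, 9, 12, 3]
Visit 4 → queue [11, 6, 9, 12, 3]
Visit 11 → queue [6, 9, 12, 3]
Visit 6 → queue [9, 12, 3]
Visit 9 → queue [12, 3]
Visit 12 → queue [3]
Visit 3 → queue []

1 14 8 7 13 10 5 2 4 11 6 9 12 3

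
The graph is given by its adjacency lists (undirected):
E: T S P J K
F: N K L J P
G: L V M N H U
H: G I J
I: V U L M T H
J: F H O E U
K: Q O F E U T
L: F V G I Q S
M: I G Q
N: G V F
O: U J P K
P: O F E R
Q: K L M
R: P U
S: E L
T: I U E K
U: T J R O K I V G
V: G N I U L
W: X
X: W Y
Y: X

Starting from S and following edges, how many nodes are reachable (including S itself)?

BFS from S visits: S, E, L, T, P, J, K, F, V, G, I, Q, U, O, R, H, N, M
Reachable nodes: 18 of 21 total.

18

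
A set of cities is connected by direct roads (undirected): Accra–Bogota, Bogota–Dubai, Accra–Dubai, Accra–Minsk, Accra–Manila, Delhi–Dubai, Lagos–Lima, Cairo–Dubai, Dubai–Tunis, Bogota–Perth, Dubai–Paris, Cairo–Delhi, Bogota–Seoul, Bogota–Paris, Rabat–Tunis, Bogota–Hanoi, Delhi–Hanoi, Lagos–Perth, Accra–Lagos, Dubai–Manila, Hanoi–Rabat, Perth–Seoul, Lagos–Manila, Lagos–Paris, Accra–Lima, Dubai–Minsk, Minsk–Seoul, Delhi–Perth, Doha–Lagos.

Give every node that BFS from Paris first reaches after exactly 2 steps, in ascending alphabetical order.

Level 0: Paris
Level 1: Bogota, Dubai, Lagos
Level 2: Accra, Cairo, Delhi, Doha, Hanoi, Lima, Manila, Minsk, Perth, Seoul, Tunis
Level 3: Rabat

Accra, Cairo, Delhi, Doha, Hanoi, Lima, Manila, Minsk, Perth, Seoul, Tunis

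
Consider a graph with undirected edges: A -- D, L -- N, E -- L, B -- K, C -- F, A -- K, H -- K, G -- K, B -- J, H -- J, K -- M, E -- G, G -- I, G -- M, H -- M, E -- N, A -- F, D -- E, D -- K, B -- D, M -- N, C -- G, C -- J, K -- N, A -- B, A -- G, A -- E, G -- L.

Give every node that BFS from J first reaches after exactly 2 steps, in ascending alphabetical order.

A, D, F, G, K, M

Level 0: J
Level 1: B, C, H
Level 2: A, D, F, G, K, M
Level 3: E, I, L, N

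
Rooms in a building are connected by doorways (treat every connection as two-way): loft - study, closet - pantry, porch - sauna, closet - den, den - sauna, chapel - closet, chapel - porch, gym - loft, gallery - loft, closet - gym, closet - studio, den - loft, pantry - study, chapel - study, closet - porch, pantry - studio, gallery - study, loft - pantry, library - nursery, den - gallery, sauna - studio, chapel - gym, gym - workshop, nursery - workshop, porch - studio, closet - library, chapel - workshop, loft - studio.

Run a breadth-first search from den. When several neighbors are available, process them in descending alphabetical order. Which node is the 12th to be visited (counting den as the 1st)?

Visit den; enqueue sauna, loft, gallery, closet → queue [sauna, loft, gallery, closet]
Visit sauna; enqueue studio, porch → queue [loft, gallery, closet, studio, porch]
Visit loft; enqueue study, pantry, gym → queue [gallery, closet, studio, porch, study, pantry, gym]
Visit gallery → queue [closet, studio, porch, study, pantry, gym]
Visit closet; enqueue library, chapel → queue [studio, porch, study, pantry, gym, library, chapel]
Visit studio → queue [porch, study, pantry, gym, library, chapel]
Visit porch → queue [study, pantry, gym, library, chapel]
Visit study → queue [pantry, gym, library, chapel]
Visit pantry → queue [gym, library, chapel]
Visit gym; enqueue workshop → queue [library, chapel, workshop]
Visit library; enqueue nursery → queue [chapel, workshop, nursery]
Visit chapel → queue [workshop, nursery]
Visit workshop → queue [nursery]
Visit nursery → queue []

Visit order: den, sauna, loft, gallery, closet, studio, porch, study, pantry, gym, library, chapel, workshop, nursery

chapel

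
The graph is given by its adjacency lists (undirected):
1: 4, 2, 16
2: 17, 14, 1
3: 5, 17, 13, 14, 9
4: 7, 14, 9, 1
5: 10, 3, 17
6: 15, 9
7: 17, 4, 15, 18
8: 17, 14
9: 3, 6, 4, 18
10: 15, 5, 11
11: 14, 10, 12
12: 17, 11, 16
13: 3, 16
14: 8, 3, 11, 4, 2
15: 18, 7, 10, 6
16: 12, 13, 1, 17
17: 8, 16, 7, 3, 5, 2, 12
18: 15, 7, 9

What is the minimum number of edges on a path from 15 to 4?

Level 0: 15
Level 1: 6, 7, 10, 18
Level 2: 4, 5, 9, 11, 17
Level 3: 1, 2, 3, 8, 12, 14, 16
Level 4: 13
4 first appears at level 2.

2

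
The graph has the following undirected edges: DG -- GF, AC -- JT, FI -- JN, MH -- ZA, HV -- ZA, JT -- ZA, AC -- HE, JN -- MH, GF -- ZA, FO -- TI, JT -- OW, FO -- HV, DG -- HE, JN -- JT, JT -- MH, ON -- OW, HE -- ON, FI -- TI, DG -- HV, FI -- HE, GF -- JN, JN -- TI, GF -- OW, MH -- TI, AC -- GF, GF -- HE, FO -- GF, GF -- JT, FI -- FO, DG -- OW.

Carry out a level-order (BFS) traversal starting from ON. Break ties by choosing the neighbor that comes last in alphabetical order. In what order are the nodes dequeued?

Visit ON; enqueue OW, HE → queue [OW, HE]
Visit OW; enqueue JT, GF, DG → queue [HE, JT, GF, DG]
Visit HE; enqueue FI, AC → queue [JT, GF, DG, FI, AC]
Visit JT; enqueue ZA, MH, JN → queue [GF, DG, FI, AC, ZA, MH, JN]
Visit GF; enqueue FO → queue [DG, FI, AC, ZA, MH, JN, FO]
Visit DG; enqueue HV → queue [FI, AC, ZA, MH, JN, FO, HV]
Visit FI; enqueue TI → queue [AC, ZA, MH, JN, FO, HV, TI]
Visit AC → queue [ZA, MH, JN, FO, HV, TI]
Visit ZA → queue [MH, JN, FO, HV, TI]
Visit MH → queue [JN, FO, HV, TI]
Visit JN → queue [FO, HV, TI]
Visit FO → queue [HV, TI]
Visit HV → queue [TI]
Visit TI → queue []

ON -> OW -> HE -> JT -> GF -> DG -> FI -> AC -> ZA -> MH -> JN -> FO -> HV -> TI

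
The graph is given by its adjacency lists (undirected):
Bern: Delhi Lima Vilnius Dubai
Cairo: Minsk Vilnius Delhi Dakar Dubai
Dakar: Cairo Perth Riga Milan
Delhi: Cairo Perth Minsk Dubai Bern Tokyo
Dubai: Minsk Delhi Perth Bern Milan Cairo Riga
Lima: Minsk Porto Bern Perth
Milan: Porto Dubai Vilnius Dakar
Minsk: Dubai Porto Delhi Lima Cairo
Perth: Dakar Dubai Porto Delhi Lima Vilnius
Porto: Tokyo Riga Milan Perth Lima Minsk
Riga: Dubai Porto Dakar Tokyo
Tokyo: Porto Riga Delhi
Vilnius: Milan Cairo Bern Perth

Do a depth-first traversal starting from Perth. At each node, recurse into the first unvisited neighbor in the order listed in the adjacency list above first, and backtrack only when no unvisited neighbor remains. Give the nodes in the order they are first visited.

Perth → Dakar → Cairo → Minsk → Dubai → Delhi → Bern → Lima → Porto → Tokyo → Riga → Milan → Vilnius

Visit Perth
Perth → Dakar
Dakar → Cairo
Cairo → Minsk
Minsk → Dubai
Dubai → Delhi
Delhi → Bern
Bern → Lima
Lima → Porto
Porto → Tokyo
Tokyo → Riga
Porto → Milan
Milan → Vilnius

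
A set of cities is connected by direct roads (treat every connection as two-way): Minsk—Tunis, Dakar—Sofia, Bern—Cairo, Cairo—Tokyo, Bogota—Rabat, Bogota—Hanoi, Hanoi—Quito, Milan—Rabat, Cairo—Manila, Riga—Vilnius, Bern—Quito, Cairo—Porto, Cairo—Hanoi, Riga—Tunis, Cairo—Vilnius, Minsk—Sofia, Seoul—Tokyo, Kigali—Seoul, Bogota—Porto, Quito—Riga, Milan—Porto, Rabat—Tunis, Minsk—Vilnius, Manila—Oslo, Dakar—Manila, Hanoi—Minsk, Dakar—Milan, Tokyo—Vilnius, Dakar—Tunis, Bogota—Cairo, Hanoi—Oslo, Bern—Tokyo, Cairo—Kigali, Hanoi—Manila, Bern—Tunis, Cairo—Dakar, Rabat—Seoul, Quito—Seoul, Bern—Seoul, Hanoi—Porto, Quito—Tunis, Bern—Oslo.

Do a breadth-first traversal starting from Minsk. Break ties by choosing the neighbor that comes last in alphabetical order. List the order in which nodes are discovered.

Minsk -> Vilnius -> Tunis -> Sofia -> Hanoi -> Tokyo -> Riga -> Cairo -> Rabat -> Quito -> Dakar -> Bern -> Porto -> Oslo -> Manila -> Bogota -> Seoul -> Kigali -> Milan

Visit Minsk; enqueue Vilnius, Tunis, Sofia, Hanoi → queue [Vilnius, Tunis, Sofia, Hanoi]
Visit Vilnius; enqueue Tokyo, Riga, Cairo → queue [Tunis, Sofia, Hanoi, Tokyo, Riga, Cairo]
Visit Tunis; enqueue Rabat, Quito, Dakar, Bern → queue [Sofia, Hanoi, Tokyo, Riga, Cairo, Rabat, Quito, Dakar, Bern]
Visit Sofia → queue [Hanoi, Tokyo, Riga, Cairo, Rabat, Quito, Dakar, Bern]
Visit Hanoi; enqueue Porto, Oslo, Manila, Bogota → queue [Tokyo, Riga, Cairo, Rabat, Quito, Dakar, Bern, Porto, Oslo, Manila, Bogota]
Visit Tokyo; enqueue Seoul → queue [Riga, Cairo, Rabat, Quito, Dakar, Bern, Porto, Oslo, Manila, Bogota, Seoul]
Visit Riga → queue [Cairo, Rabat, Quito, Dakar, Bern, Porto, Oslo, Manila, Bogota, Seoul]
Visit Cairo; enqueue Kigali → queue [Rabat, Quito, Dakar, Bern, Porto, Oslo, Manila, Bogota, Seoul, Kigali]
Visit Rabat; enqueue Milan → queue [Quito, Dakar, Bern, Porto, Oslo, Manila, Bogota, Seoul, Kigali, Milan]
Visit Quito → queue [Dakar, Bern, Porto, Oslo, Manila, Bogota, Seoul, Kigali, Milan]
Visit Dakar → queue [Bern, Porto, Oslo, Manila, Bogota, Seoul, Kigali, Milan]
Visit Bern → queue [Porto, Oslo, Manila, Bogota, Seoul, Kigali, Milan]
Visit Porto → queue [Oslo, Manila, Bogota, Seoul, Kigali, Milan]
Visit Oslo → queue [Manila, Bogota, Seoul, Kigali, Milan]
Visit Manila → queue [Bogota, Seoul, Kigali, Milan]
Visit Bogota → queue [Seoul, Kigali, Milan]
Visit Seoul → queue [Kigali, Milan]
Visit Kigali → queue [Milan]
Visit Milan → queue []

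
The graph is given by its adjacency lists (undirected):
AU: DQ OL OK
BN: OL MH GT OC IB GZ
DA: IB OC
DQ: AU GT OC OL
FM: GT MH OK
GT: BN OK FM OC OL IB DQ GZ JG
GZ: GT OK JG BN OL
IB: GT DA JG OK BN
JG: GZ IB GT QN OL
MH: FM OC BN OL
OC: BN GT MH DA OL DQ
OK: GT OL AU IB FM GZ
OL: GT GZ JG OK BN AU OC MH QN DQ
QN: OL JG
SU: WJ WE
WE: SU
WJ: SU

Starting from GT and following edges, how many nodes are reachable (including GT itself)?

14

BFS from GT visits: GT, BN, DQ, FM, GZ, IB, JG, OC, OK, OL, MH, AU, DA, QN
Reachable nodes: 14 of 17 total.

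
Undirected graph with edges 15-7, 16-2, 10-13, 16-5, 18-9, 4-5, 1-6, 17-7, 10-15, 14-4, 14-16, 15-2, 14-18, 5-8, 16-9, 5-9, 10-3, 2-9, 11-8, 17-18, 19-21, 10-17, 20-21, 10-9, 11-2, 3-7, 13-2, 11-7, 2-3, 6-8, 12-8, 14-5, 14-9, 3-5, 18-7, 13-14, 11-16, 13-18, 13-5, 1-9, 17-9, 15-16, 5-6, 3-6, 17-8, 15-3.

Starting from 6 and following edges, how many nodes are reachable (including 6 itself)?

18

BFS from 6 visits: 6, 1, 3, 5, 8, 9, 2, 7, 10, 15, 4, 13, 14, 16, 11, 12, 17, 18
Reachable nodes: 18 of 21 total.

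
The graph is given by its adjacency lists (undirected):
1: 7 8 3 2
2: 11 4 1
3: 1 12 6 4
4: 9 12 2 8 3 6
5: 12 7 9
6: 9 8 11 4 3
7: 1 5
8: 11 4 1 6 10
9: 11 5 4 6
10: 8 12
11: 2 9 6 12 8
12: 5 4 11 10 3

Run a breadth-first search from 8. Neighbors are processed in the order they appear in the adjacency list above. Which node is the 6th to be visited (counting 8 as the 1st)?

Visit 8; enqueue 11, 4, 1, 6, 10 → queue [11, 4, 1, 6, 10]
Visit 11; enqueue 2, 9, 12 → queue [4, 1, 6, 10, 2, 9, 12]
Visit 4; enqueue 3 → queue [1, 6, 10, 2, 9, 12, 3]
Visit 1; enqueue 7 → queue [6, 10, 2, 9, 12, 3, 7]
Visit 6 → queue [10, 2, 9, 12, 3, 7]
Visit 10 → queue [2, 9, 12, 3, 7]
Visit 2 → queue [9, 12, 3, 7]
Visit 9; enqueue 5 → queue [12, 3, 7, 5]
Visit 12 → queue [3, 7, 5]
Visit 3 → queue [7, 5]
Visit 7 → queue [5]
Visit 5 → queue []

Visit order: 8, 11, 4, 1, 6, 10, 2, 9, 12, 3, 7, 5

10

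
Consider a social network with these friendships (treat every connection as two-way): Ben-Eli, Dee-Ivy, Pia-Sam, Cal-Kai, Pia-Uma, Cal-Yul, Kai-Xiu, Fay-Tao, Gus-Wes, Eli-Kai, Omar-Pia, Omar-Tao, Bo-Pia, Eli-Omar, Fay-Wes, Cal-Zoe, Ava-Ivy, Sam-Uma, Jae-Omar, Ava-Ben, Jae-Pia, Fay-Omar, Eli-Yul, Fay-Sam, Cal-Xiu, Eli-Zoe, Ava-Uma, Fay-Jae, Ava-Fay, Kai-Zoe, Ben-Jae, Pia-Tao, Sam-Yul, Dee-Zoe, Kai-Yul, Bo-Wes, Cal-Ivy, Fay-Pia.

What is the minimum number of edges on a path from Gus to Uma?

4

Level 0: Gus
Level 1: Wes
Level 2: Bo, Fay
Level 3: Ava, Jae, Omar, Pia, Sam, Tao
Level 4: Ben, Eli, Ivy, Uma, Yul
Level 5: Cal, Dee, Kai, Zoe
Level 6: Xiu
Uma first appears at level 4.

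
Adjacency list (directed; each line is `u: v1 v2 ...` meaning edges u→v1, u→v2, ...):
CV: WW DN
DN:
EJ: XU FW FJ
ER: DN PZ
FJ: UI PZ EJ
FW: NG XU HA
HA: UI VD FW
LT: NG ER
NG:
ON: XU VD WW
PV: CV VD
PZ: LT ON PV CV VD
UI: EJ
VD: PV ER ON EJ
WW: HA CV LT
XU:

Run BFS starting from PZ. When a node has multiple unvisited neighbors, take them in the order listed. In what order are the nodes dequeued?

Visit PZ; enqueue LT, ON, PV, CV, VD → queue [LT, ON, PV, CV, VD]
Visit LT; enqueue NG, ER → queue [ON, PV, CV, VD, NG, ER]
Visit ON; enqueue XU, WW → queue [PV, CV, VD, NG, ER, XU, WW]
Visit PV → queue [CV, VD, NG, ER, XU, WW]
Visit CV; enqueue DN → queue [VD, NG, ER, XU, WW, DN]
Visit VD; enqueue EJ → queue [NG, ER, XU, WW, DN, EJ]
Visit NG → queue [ER, XU, WW, DN, EJ]
Visit ER → queue [XU, WW, DN, EJ]
Visit XU → queue [WW, DN, EJ]
Visit WW; enqueue HA → queue [DN, EJ, HA]
Visit DN → queue [EJ, HA]
Visit EJ; enqueue FW, FJ → queue [HA, FW, FJ]
Visit HA; enqueue UI → queue [FW, FJ, UI]
Visit FW → queue [FJ, UI]
Visit FJ → queue [UI]
Visit UI → queue []

PZ, LT, ON, PV, CV, VD, NG, ER, XU, WW, DN, EJ, HA, FW, FJ, UI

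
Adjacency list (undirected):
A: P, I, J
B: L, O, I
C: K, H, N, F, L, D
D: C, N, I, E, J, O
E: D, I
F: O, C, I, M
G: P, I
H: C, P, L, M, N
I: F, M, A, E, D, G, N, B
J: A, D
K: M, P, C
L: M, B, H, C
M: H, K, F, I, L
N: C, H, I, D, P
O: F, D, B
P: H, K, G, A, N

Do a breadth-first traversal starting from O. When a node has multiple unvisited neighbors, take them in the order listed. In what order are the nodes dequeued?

Visit O; enqueue F, D, B → queue [F, D, B]
Visit F; enqueue C, I, M → queue [D, B, C, I, M]
Visit D; enqueue N, E, J → queue [B, C, I, M, N, E, J]
Visit B; enqueue L → queue [C, I, M, N, E, J, L]
Visit C; enqueue K, H → queue [I, M, N, E, J, L, K, H]
Visit I; enqueue A, G → queue [M, N, E, J, L, K, H, A, G]
Visit M → queue [N, E, J, L, K, H, A, G]
Visit N; enqueue P → queue [E, J, L, K, H, A, G, P]
Visit E → queue [J, L, K, H, A, G, P]
Visit J → queue [L, K, H, A, G, P]
Visit L → queue [K, H, A, G, P]
Visit K → queue [H, A, G, P]
Visit H → queue [A, G, P]
Visit A → queue [G, P]
Visit G → queue [P]
Visit P → queue []

O → F → D → B → C → I → M → N → E → J → L → K → H → A → G → P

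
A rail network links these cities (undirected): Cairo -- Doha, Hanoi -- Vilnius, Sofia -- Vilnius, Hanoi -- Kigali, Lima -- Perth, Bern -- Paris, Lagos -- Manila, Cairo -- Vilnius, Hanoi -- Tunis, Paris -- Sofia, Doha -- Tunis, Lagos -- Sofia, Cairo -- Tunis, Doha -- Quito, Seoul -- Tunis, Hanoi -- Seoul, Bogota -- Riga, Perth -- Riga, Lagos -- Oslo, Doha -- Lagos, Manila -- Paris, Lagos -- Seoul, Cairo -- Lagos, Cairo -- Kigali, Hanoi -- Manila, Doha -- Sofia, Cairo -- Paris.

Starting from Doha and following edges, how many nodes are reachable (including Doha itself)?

14

BFS from Doha visits: Doha, Tunis, Sofia, Quito, Lagos, Cairo, Seoul, Hanoi, Vilnius, Paris, Oslo, Manila, Kigali, Bern
Reachable nodes: 14 of 18 total.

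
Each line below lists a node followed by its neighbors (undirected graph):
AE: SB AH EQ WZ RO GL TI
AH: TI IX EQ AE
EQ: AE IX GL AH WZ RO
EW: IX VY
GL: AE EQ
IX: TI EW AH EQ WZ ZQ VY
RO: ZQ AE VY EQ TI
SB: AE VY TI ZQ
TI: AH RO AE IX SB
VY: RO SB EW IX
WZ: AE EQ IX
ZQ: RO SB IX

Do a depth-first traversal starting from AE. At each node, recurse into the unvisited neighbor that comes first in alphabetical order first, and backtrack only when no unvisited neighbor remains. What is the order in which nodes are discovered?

AE, AH, EQ, GL, IX, EW, VY, RO, TI, SB, ZQ, WZ

Visit AE
AE → AH
AH → EQ
EQ → GL
EQ → IX
IX → EW
EW → VY
VY → RO
RO → TI
TI → SB
SB → ZQ
IX → WZ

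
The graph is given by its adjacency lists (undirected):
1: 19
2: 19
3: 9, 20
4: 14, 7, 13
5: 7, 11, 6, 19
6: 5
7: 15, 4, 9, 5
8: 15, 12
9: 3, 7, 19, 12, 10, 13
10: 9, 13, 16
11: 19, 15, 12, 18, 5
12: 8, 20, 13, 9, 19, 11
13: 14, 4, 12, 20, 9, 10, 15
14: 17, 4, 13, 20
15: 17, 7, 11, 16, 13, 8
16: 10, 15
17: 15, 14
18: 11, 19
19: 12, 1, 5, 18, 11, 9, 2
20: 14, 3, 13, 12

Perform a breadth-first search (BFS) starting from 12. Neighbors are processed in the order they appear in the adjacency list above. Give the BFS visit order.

Visit 12; enqueue 8, 20, 13, 9, 19, 11 → queue [8, 20, 13, 9, 19, 11]
Visit 8; enqueue 15 → queue [20, 13, 9, 19, 11, 15]
Visit 20; enqueue 14, 3 → queue [13, 9, 19, 11, 15, 14, 3]
Visit 13; enqueue 4, 10 → queue [9, 19, 11, 15, 14, 3, 4, 10]
Visit 9; enqueue 7 → queue [19, 11, 15, 14, 3, 4, 10, 7]
Visit 19; enqueue 1, 5, 18, 2 → queue [11, 15, 14, 3, 4, 10, 7, 1, 5, 18, 2]
Visit 11 → queue [15, 14, 3, 4, 10, 7, 1, 5, 18, 2]
Visit 15; enqueue 17, 16 → queue [14, 3, 4, 10, 7, 1, 5, 18, 2, 17, 16]
Visit 14 → queue [3, 4, 10, 7, 1, 5, 18, 2, 17, 16]
Visit 3 → queue [4, 10, 7, 1, 5, 18, 2, 17, 16]
Visit 4 → queue [10, 7, 1, 5, 18, 2, 17, 16]
Visit 10 → queue [7, 1, 5, 18, 2, 17, 16]
Visit 7 → queue [1, 5, 18, 2, 17, 16]
Visit 1 → queue [5, 18, 2, 17, 16]
Visit 5; enqueue 6 → queue [18, 2, 17, 16, 6]
Visit 18 → queue [2, 17, 16, 6]
Visit 2 → queue [17, 16, 6]
Visit 17 → queue [16, 6]
Visit 16 → queue [6]
Visit 6 → queue []

12, 8, 20, 13, 9, 19, 11, 15, 14, 3, 4, 10, 7, 1, 5, 18, 2, 17, 16, 6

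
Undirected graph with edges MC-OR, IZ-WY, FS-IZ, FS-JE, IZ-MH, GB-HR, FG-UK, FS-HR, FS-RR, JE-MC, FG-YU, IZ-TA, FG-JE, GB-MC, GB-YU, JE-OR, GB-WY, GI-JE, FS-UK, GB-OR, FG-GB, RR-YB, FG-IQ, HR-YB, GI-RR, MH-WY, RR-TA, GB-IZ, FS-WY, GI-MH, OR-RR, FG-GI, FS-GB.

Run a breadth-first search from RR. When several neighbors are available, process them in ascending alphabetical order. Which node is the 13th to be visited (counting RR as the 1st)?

Visit RR; enqueue FS, GI, OR, TA, YB → queue [FS, GI, OR, TA, YB]
Visit FS; enqueue GB, HR, IZ, JE, UK, WY → queue [GI, OR, TA, YB, GB, HR, IZ, JE, UK, WY]
Visit GI; enqueue FG, MH → queue [OR, TA, YB, GB, HR, IZ, JE, UK, WY, FG, MH]
Visit OR; enqueue MC → queue [TA, YB, GB, HR, IZ, JE, UK, WY, FG, MH, MC]
Visit TA → queue [YB, GB, HR, IZ, JE, UK, WY, FG, MH, MC]
Visit YB → queue [GB, HR, IZ, JE, UK, WY, FG, MH, MC]
Visit GB; enqueue YU → queue [HR, IZ, JE, UK, WY, FG, MH, MC, YU]
Visit HR → queue [IZ, JE, UK, WY, FG, MH, MC, YU]
Visit IZ → queue [JE, UK, WY, FG, MH, MC, YU]
Visit JE → queue [UK, WY, FG, MH, MC, YU]
Visit UK → queue [WY, FG, MH, MC, YU]
Visit WY → queue [FG, MH, MC, YU]
Visit FG; enqueue IQ → queue [MH, MC, YU, IQ]
Visit MH → queue [MC, YU, IQ]
Visit MC → queue [YU, IQ]
Visit YU → queue [IQ]
Visit IQ → queue []

Visit order: RR, FS, GI, OR, TA, YB, GB, HR, IZ, JE, UK, WY, FG, MH, MC, YU, IQ

FG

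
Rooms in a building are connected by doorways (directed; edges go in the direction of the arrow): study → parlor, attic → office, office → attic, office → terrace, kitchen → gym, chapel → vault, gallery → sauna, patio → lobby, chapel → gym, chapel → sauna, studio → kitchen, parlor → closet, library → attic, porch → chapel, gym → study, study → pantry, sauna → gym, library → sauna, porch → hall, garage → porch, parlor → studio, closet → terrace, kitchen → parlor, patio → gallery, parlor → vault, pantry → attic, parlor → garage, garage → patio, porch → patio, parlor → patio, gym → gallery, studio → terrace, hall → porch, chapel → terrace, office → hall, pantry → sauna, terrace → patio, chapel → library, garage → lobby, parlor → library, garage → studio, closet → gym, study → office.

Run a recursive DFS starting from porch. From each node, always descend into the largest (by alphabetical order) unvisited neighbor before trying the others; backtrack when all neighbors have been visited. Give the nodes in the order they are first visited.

porch, patio, lobby, gallery, sauna, gym, study, parlor, vault, studio, terrace, kitchen, library, attic, office, hall, garage, closet, pantry, chapel

Visit porch
porch → patio
patio → lobby
patio → gallery
gallery → sauna
sauna → gym
gym → study
study → parlor
parlor → vault
parlor → studio
studio → terrace
studio → kitchen
parlor → library
library → attic
attic → office
office → hall
parlor → garage
parlor → closet
study → pantry
porch → chapel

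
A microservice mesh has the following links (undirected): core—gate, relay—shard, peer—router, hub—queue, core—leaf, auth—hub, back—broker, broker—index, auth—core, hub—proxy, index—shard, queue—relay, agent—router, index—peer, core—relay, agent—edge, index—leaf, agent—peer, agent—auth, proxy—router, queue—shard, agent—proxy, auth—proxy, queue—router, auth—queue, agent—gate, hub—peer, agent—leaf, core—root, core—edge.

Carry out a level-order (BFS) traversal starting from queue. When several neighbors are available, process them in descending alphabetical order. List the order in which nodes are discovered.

queue, shard, router, relay, hub, auth, index, proxy, peer, agent, core, leaf, broker, gate, edge, root, back

Visit queue; enqueue shard, router, relay, hub, auth → queue [shard, router, relay, hub, auth]
Visit shard; enqueue index → queue [router, relay, hub, auth, index]
Visit router; enqueue proxy, peer, agent → queue [relay, hub, auth, index, proxy, peer, agent]
Visit relay; enqueue core → queue [hub, auth, index, proxy, peer, agent, core]
Visit hub → queue [auth, index, proxy, peer, agent, core]
Visit auth → queue [index, proxy, peer, agent, core]
Visit index; enqueue leaf, broker → queue [proxy, peer, agent, core, leaf, broker]
Visit proxy → queue [peer, agent, core, leaf, broker]
Visit peer → queue [agent, core, leaf, broker]
Visit agent; enqueue gate, edge → queue [core, leaf, broker, gate, edge]
Visit core; enqueue root → queue [leaf, broker, gate, edge, root]
Visit leaf → queue [broker, gate, edge, root]
Visit broker; enqueue back → queue [gate, edge, root, back]
Visit gate → queue [edge, root, back]
Visit edge → queue [root, back]
Visit root → queue [back]
Visit back → queue []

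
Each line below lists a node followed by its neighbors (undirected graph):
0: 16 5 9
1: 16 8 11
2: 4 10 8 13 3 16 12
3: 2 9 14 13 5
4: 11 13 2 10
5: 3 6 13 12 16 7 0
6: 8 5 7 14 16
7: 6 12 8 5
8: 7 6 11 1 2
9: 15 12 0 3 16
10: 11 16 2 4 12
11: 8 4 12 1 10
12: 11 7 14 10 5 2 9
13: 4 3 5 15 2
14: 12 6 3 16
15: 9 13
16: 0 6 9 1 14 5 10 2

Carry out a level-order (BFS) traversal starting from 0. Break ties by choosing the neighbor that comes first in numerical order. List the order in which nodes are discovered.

0 5 9 16 3 6 7 12 13 15 1 2 10 14 8 11 4

Visit 0; enqueue 5, 9, 16 → queue [5, 9, 16]
Visit 5; enqueue 3, 6, 7, 12, 13 → queue [9, 16, 3, 6, 7, 12, 13]
Visit 9; enqueue 15 → queue [16, 3, 6, 7, 12, 13, 15]
Visit 16; enqueue 1, 2, 10, 14 → queue [3, 6, 7, 12, 13, 15, 1, 2, 10, 14]
Visit 3 → queue [6, 7, 12, 13, 15, 1, 2, 10, 14]
Visit 6; enqueue 8 → queue [7, 12, 13, 15, 1, 2, 10, 14, 8]
Visit 7 → queue [12, 13, 15, 1, 2, 10, 14, 8]
Visit 12; enqueue 11 → queue [13, 15, 1, 2, 10, 14, 8, 11]
Visit 13; enqueue 4 → queue [15, 1, 2, 10, 14, 8, 11, 4]
Visit 15 → queue [1, 2, 10, 14, 8, 11, 4]
Visit 1 → queue [2, 10, 14, 8, 11, 4]
Visit 2 → queue [10, 14, 8, 11, 4]
Visit 10 → queue [14, 8, 11, 4]
Visit 14 → queue [8, 11, 4]
Visit 8 → queue [11, 4]
Visit 11 → queue [4]
Visit 4 → queue []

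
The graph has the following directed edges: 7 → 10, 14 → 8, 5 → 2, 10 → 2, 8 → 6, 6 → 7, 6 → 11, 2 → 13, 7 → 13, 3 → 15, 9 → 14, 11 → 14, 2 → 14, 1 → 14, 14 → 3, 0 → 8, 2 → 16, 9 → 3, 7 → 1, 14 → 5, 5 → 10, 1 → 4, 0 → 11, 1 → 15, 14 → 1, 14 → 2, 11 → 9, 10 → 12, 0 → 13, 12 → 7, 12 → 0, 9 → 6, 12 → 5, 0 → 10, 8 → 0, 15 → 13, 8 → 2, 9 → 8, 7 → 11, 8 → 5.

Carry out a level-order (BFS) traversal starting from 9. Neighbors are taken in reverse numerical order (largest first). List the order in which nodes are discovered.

9, 14, 8, 6, 3, 5, 2, 1, 0, 11, 7, 15, 10, 16, 13, 4, 12

Visit 9; enqueue 14, 8, 6, 3 → queue [14, 8, 6, 3]
Visit 14; enqueue 5, 2, 1 → queue [8, 6, 3, 5, 2, 1]
Visit 8; enqueue 0 → queue [6, 3, 5, 2, 1, 0]
Visit 6; enqueue 11, 7 → queue [3, 5, 2, 1, 0, 11, 7]
Visit 3; enqueue 15 → queue [5, 2, 1, 0, 11, 7, 15]
Visit 5; enqueue 10 → queue [2, 1, 0, 11, 7, 15, 10]
Visit 2; enqueue 16, 13 → queue [1, 0, 11, 7, 15, 10, 16, 13]
Visit 1; enqueue 4 → queue [0, 11, 7, 15, 10, 16, 13, 4]
Visit 0 → queue [11, 7, 15, 10, 16, 13, 4]
Visit 11 → queue [7, 15, 10, 16, 13, 4]
Visit 7 → queue [15, 10, 16, 13, 4]
Visit 15 → queue [10, 16, 13, 4]
Visit 10; enqueue 12 → queue [16, 13, 4, 12]
Visit 16 → queue [13, 4, 12]
Visit 13 → queue [4, 12]
Visit 4 → queue [12]
Visit 12 → queue []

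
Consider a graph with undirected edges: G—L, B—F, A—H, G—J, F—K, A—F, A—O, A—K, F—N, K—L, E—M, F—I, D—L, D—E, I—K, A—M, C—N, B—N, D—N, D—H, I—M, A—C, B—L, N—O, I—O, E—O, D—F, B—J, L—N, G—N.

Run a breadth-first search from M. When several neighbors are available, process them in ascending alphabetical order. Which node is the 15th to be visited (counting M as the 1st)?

J

Visit M; enqueue A, E, I → queue [A, E, I]
Visit A; enqueue C, F, H, K, O → queue [E, I, C, F, H, K, O]
Visit E; enqueue D → queue [I, C, F, H, K, O, D]
Visit I → queue [C, F, H, K, O, D]
Visit C; enqueue N → queue [F, H, K, O, D, N]
Visit F; enqueue B → queue [H, K, O, D, N, B]
Visit H → queue [K, O, D, N, B]
Visit K; enqueue L → queue [O, D, N, B, L]
Visit O → queue [D, N, B, L]
Visit D → queue [N, B, L]
Visit N; enqueue G → queue [B, L, G]
Visit B; enqueue J → queue [L, G, J]
Visit L → queue [G, J]
Visit G → queue [J]
Visit J → queue []

Visit order: M, A, E, I, C, F, H, K, O, D, N, B, L, G, J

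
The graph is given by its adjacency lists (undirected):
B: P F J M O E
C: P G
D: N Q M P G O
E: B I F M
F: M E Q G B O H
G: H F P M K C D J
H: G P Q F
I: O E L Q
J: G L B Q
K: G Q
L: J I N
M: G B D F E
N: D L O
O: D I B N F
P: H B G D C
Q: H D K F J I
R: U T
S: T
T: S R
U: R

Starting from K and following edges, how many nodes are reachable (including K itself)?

16

BFS from K visits: K, Q, G, J, I, H, F, D, P, M, C, L, B, O, E, N
Reachable nodes: 16 of 20 total.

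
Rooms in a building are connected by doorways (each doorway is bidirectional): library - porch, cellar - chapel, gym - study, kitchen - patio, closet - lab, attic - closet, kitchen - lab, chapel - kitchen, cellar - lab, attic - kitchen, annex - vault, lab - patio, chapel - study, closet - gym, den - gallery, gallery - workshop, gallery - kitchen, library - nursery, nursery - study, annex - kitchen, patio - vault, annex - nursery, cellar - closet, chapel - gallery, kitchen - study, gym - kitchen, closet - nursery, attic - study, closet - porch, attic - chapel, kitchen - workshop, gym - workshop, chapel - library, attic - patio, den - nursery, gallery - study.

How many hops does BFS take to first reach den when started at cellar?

Level 0: cellar
Level 1: chapel, closet, lab
Level 2: attic, gallery, gym, kitchen, library, nursery, patio, porch, study
Level 3: annex, den, vault, workshop
den first appears at level 3.

3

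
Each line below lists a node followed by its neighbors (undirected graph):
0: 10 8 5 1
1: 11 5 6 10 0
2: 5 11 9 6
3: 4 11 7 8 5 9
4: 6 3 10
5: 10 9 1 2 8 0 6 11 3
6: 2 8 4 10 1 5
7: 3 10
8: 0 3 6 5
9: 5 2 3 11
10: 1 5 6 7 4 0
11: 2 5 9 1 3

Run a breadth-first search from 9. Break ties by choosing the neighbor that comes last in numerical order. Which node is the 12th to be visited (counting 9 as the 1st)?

4

Visit 9; enqueue 11, 5, 3, 2 → queue [11, 5, 3, 2]
Visit 11; enqueue 1 → queue [5, 3, 2, 1]
Visit 5; enqueue 10, 8, 6, 0 → queue [3, 2, 1, 10, 8, 6, 0]
Visit 3; enqueue 7, 4 → queue [2, 1, 10, 8, 6, 0, 7, 4]
Visit 2 → queue [1, 10, 8, 6, 0, 7, 4]
Visit 1 → queue [10, 8, 6, 0, 7, 4]
Visit 10 → queue [8, 6, 0, 7, 4]
Visit 8 → queue [6, 0, 7, 4]
Visit 6 → queue [0, 7, 4]
Visit 0 → queue [7, 4]
Visit 7 → queue [4]
Visit 4 → queue []

Visit order: 9, 11, 5, 3, 2, 1, 10, 8, 6, 0, 7, 4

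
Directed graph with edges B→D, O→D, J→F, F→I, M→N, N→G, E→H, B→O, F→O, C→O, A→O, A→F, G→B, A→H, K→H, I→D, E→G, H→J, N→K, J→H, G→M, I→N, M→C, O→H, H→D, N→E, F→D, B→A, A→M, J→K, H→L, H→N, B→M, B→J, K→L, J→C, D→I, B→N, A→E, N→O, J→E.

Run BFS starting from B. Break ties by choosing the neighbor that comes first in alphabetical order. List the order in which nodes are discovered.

B, A, D, J, M, N, O, E, F, H, I, C, K, G, L

Visit B; enqueue A, D, J, M, N, O → queue [A, D, J, M, N, O]
Visit A; enqueue E, F, H → queue [D, J, M, N, O, E, F, H]
Visit D; enqueue I → queue [J, M, N, O, E, F, H, I]
Visit J; enqueue C, K → queue [M, N, O, E, F, H, I, C, K]
Visit M → queue [N, O, E, F, H, I, C, K]
Visit N; enqueue G → queue [O, E, F, H, I, C, K, G]
Visit O → queue [E, F, H, I, C, K, G]
Visit E → queue [F, H, I, C, K, G]
Visit F → queue [H, I, C, K, G]
Visit H; enqueue L → queue [I, C, K, G, L]
Visit I → queue [C, K, G, L]
Visit C → queue [K, G, L]
Visit K → queue [G, L]
Visit G → queue [L]
Visit L → queue []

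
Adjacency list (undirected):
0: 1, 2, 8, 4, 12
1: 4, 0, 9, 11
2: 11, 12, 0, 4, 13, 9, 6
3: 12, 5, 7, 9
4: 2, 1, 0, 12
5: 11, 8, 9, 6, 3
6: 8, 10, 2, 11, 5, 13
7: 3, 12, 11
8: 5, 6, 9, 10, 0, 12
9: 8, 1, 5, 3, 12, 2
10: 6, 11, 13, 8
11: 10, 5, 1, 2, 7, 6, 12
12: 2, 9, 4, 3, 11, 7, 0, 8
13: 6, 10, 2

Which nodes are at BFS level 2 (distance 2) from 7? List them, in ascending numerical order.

0, 1, 2, 4, 5, 6, 8, 9, 10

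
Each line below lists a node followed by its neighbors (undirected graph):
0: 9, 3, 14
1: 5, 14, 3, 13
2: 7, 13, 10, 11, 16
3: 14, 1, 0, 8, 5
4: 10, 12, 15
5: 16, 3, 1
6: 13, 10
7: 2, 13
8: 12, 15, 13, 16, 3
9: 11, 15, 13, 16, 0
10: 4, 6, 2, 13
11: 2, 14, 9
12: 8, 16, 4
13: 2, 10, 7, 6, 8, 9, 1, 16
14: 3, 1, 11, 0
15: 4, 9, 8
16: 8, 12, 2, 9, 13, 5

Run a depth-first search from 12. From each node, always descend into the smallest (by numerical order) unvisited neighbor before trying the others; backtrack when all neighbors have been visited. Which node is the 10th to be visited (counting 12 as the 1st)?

Visit 12
12 → 4
4 → 10
10 → 2
2 → 7
7 → 13
13 → 1
1 → 3
3 → 0
0 → 9
9 → 11
11 → 14
9 → 15
15 → 8
8 → 16
16 → 5
13 → 6

Visit order: 12, 4, 10, 2, 7, 13, 1, 3, 0, 9, 11, 14, 15, 8, 16, 5, 6

9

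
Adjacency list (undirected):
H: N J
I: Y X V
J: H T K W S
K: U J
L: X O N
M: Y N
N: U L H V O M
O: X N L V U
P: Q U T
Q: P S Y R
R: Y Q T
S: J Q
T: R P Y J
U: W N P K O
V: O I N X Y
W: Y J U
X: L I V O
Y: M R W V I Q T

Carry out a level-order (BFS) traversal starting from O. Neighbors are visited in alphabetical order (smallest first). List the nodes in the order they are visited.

Visit O; enqueue L, N, U, V, X → queue [L, N, U, V, X]
Visit L → queue [N, U, V, X]
Visit N; enqueue H, M → queue [U, V, X, H, M]
Visit U; enqueue K, P, W → queue [V, X, H, M, K, P, W]
Visit V; enqueue I, Y → queue [X, H, M, K, P, W, I, Y]
Visit X → queue [H, M, K, P, W, I, Y]
Visit H; enqueue J → queue [M, K, P, W, I, Y, J]
Visit M → queue [K, P, W, I, Y, J]
Visit K → queue [P, W, I, Y, J]
Visit P; enqueue Q, T → queue [W, I, Y, J, Q, T]
Visit W → queue [I, Y, J, Q, T]
Visit I → queue [Y, J, Q, T]
Visit Y; enqueue R → queue [J, Q, T, R]
Visit J; enqueue S → queue [Q, T, R, S]
Visit Q → queue [T, R, S]
Visit T → queue [R, S]
Visit R → queue [S]
Visit S → queue []

O, L, N, U, V, X, H, M, K, P, W, I, Y, J, Q, T, R, S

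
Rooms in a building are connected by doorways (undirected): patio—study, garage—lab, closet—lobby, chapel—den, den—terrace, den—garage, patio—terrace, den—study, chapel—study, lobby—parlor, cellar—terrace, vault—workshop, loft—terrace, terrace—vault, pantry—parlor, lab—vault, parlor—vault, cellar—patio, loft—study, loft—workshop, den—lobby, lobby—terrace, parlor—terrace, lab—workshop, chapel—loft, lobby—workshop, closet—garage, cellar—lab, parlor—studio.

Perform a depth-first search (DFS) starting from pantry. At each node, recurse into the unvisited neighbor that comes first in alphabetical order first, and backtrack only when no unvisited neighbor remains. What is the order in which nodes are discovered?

Visit pantry
pantry → parlor
parlor → lobby
lobby → closet
closet → garage
garage → den
den → chapel
chapel → loft
loft → study
study → patio
patio → cellar
cellar → lab
lab → vault
vault → terrace
vault → workshop
parlor → studio

pantry -> parlor -> lobby -> closet -> garage -> den -> chapel -> loft -> study -> patio -> cellar -> lab -> vault -> terrace -> workshop -> studio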